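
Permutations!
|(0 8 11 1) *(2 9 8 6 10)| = |(0 6 10 2 9 8 11 1)| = 8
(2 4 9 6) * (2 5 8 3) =(2 4 9 6 5 8 3) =[0, 1, 4, 2, 9, 8, 5, 7, 3, 6]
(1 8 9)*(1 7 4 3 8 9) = (1 9 7 4 3 8) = [0, 9, 2, 8, 3, 5, 6, 4, 1, 7]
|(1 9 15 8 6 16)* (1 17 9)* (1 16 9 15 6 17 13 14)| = |(1 16 13 14)(6 9)(8 17 15)| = 12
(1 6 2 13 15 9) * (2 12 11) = [0, 6, 13, 3, 4, 5, 12, 7, 8, 1, 10, 2, 11, 15, 14, 9] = (1 6 12 11 2 13 15 9)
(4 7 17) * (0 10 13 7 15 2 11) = (0 10 13 7 17 4 15 2 11) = [10, 1, 11, 3, 15, 5, 6, 17, 8, 9, 13, 0, 12, 7, 14, 2, 16, 4]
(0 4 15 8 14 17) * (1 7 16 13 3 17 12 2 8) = (0 4 15 1 7 16 13 3 17)(2 8 14 12) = [4, 7, 8, 17, 15, 5, 6, 16, 14, 9, 10, 11, 2, 3, 12, 1, 13, 0]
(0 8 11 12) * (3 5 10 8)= (0 3 5 10 8 11 12)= [3, 1, 2, 5, 4, 10, 6, 7, 11, 9, 8, 12, 0]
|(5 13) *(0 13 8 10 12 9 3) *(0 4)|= |(0 13 5 8 10 12 9 3 4)|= 9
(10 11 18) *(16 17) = (10 11 18)(16 17) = [0, 1, 2, 3, 4, 5, 6, 7, 8, 9, 11, 18, 12, 13, 14, 15, 17, 16, 10]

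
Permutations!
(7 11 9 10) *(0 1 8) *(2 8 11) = (0 1 11 9 10 7 2 8) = [1, 11, 8, 3, 4, 5, 6, 2, 0, 10, 7, 9]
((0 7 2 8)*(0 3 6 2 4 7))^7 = ((2 8 3 6)(4 7))^7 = (2 6 3 8)(4 7)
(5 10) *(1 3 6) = (1 3 6)(5 10) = [0, 3, 2, 6, 4, 10, 1, 7, 8, 9, 5]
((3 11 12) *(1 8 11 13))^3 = (1 12)(3 8)(11 13)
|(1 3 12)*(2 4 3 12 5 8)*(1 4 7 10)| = 9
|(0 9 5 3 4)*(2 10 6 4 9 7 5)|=|(0 7 5 3 9 2 10 6 4)|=9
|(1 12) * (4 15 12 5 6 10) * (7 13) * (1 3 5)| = |(3 5 6 10 4 15 12)(7 13)| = 14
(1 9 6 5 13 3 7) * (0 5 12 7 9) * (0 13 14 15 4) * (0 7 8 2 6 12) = (0 5 14 15 4 7 1 13 3 9 12 8 2 6) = [5, 13, 6, 9, 7, 14, 0, 1, 2, 12, 10, 11, 8, 3, 15, 4]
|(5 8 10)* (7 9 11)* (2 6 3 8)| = 6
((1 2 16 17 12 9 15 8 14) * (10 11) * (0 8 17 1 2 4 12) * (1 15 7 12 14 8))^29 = (0 16 4 17 2 1 15 14)(7 9 12)(10 11)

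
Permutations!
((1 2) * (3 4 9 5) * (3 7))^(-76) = (3 7 5 9 4)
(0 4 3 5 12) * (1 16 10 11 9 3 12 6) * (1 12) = [4, 16, 2, 5, 1, 6, 12, 7, 8, 3, 11, 9, 0, 13, 14, 15, 10] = (0 4 1 16 10 11 9 3 5 6 12)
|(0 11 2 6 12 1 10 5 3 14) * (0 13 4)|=12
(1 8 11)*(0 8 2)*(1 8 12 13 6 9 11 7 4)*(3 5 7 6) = (0 12 13 3 5 7 4 1 2)(6 9 11 8) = [12, 2, 0, 5, 1, 7, 9, 4, 6, 11, 10, 8, 13, 3]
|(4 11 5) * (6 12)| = 6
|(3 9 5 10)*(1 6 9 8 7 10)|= 4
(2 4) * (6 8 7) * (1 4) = (1 4 2)(6 8 7) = [0, 4, 1, 3, 2, 5, 8, 6, 7]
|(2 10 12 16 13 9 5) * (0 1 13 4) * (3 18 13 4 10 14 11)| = 24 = |(0 1 4)(2 14 11 3 18 13 9 5)(10 12 16)|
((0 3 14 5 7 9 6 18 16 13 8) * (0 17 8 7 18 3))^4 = (3 16 6 18 9 5 7 14 13)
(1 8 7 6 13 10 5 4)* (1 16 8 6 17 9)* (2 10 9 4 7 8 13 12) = (1 6 12 2 10 5 7 17 4 16 13 9) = [0, 6, 10, 3, 16, 7, 12, 17, 8, 1, 5, 11, 2, 9, 14, 15, 13, 4]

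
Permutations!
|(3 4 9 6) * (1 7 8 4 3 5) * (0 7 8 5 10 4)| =20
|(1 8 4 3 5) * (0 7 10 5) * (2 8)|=9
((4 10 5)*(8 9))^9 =((4 10 5)(8 9))^9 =(10)(8 9)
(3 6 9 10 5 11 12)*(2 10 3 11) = (2 10 5)(3 6 9)(11 12) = [0, 1, 10, 6, 4, 2, 9, 7, 8, 3, 5, 12, 11]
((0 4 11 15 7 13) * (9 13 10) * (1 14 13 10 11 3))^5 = ((0 4 3 1 14 13)(7 11 15)(9 10))^5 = (0 13 14 1 3 4)(7 15 11)(9 10)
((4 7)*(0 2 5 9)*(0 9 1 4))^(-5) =(9)(0 2 5 1 4 7)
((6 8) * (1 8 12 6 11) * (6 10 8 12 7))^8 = (1 8 12 11 10)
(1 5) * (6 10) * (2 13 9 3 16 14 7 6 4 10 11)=(1 5)(2 13 9 3 16 14 7 6 11)(4 10)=[0, 5, 13, 16, 10, 1, 11, 6, 8, 3, 4, 2, 12, 9, 7, 15, 14]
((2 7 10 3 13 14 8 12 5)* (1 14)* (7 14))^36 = (1 7 10 3 13)(2 14 8 12 5)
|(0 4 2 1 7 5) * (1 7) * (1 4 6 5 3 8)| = 6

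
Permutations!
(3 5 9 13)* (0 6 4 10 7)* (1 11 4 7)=[6, 11, 2, 5, 10, 9, 7, 0, 8, 13, 1, 4, 12, 3]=(0 6 7)(1 11 4 10)(3 5 9 13)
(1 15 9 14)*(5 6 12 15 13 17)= [0, 13, 2, 3, 4, 6, 12, 7, 8, 14, 10, 11, 15, 17, 1, 9, 16, 5]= (1 13 17 5 6 12 15 9 14)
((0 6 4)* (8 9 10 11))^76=(11)(0 6 4)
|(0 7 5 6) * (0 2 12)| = |(0 7 5 6 2 12)| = 6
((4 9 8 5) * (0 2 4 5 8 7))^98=(0 9 2 7 4)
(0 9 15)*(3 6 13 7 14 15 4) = [9, 1, 2, 6, 3, 5, 13, 14, 8, 4, 10, 11, 12, 7, 15, 0] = (0 9 4 3 6 13 7 14 15)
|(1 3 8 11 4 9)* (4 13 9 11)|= |(1 3 8 4 11 13 9)|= 7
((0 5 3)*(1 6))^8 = ((0 5 3)(1 6))^8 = (6)(0 3 5)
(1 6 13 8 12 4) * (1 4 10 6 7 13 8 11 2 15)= (1 7 13 11 2 15)(6 8 12 10)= [0, 7, 15, 3, 4, 5, 8, 13, 12, 9, 6, 2, 10, 11, 14, 1]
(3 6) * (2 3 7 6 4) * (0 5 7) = (0 5 7 6)(2 3 4) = [5, 1, 3, 4, 2, 7, 0, 6]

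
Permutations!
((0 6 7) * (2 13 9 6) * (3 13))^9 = (0 3 9 7 2 13 6)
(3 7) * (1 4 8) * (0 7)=(0 7 3)(1 4 8)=[7, 4, 2, 0, 8, 5, 6, 3, 1]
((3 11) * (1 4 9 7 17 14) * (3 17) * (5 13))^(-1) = ((1 4 9 7 3 11 17 14)(5 13))^(-1) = (1 14 17 11 3 7 9 4)(5 13)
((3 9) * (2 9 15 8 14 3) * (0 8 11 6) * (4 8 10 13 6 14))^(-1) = (0 6 13 10)(2 9)(3 14 11 15)(4 8)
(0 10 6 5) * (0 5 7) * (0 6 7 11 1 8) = [10, 8, 2, 3, 4, 5, 11, 6, 0, 9, 7, 1] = (0 10 7 6 11 1 8)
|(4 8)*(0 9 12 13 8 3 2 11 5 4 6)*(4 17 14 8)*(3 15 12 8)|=12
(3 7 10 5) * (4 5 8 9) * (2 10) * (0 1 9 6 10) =(0 1 9 4 5 3 7 2)(6 10 8) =[1, 9, 0, 7, 5, 3, 10, 2, 6, 4, 8]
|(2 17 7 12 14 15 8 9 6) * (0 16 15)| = |(0 16 15 8 9 6 2 17 7 12 14)| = 11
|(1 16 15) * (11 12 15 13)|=6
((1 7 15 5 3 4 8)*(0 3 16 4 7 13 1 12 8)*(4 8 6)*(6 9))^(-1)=(0 4 6 9 12 8 16 5 15 7 3)(1 13)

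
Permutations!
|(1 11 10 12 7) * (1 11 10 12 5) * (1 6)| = |(1 10 5 6)(7 11 12)| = 12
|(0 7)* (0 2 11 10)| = 5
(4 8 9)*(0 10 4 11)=[10, 1, 2, 3, 8, 5, 6, 7, 9, 11, 4, 0]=(0 10 4 8 9 11)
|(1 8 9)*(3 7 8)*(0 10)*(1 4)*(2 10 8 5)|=|(0 8 9 4 1 3 7 5 2 10)|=10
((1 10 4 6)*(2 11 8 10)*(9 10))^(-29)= ((1 2 11 8 9 10 4 6))^(-29)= (1 8 4 2 9 6 11 10)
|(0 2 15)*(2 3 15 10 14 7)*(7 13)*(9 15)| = 20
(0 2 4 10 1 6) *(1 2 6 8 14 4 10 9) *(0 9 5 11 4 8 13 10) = [6, 13, 0, 3, 5, 11, 9, 7, 14, 1, 2, 4, 12, 10, 8] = (0 6 9 1 13 10 2)(4 5 11)(8 14)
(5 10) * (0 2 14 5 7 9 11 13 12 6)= [2, 1, 14, 3, 4, 10, 0, 9, 8, 11, 7, 13, 6, 12, 5]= (0 2 14 5 10 7 9 11 13 12 6)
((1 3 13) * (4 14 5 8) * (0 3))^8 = (14)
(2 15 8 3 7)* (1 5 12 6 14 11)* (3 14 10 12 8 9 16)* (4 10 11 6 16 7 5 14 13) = (1 14 6 11)(2 15 9 7)(3 5 8 13 4 10 12 16) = [0, 14, 15, 5, 10, 8, 11, 2, 13, 7, 12, 1, 16, 4, 6, 9, 3]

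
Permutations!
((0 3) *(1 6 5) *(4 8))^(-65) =(0 3)(1 6 5)(4 8)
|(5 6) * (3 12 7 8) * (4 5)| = 12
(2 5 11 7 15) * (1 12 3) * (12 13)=(1 13 12 3)(2 5 11 7 15)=[0, 13, 5, 1, 4, 11, 6, 15, 8, 9, 10, 7, 3, 12, 14, 2]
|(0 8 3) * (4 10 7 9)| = |(0 8 3)(4 10 7 9)| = 12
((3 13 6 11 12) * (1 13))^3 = ((1 13 6 11 12 3))^3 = (1 11)(3 6)(12 13)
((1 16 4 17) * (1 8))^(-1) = (1 8 17 4 16)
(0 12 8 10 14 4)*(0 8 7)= (0 12 7)(4 8 10 14)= [12, 1, 2, 3, 8, 5, 6, 0, 10, 9, 14, 11, 7, 13, 4]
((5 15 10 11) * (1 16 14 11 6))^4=((1 16 14 11 5 15 10 6))^4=(1 5)(6 11)(10 14)(15 16)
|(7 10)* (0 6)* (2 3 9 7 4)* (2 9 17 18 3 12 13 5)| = 12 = |(0 6)(2 12 13 5)(3 17 18)(4 9 7 10)|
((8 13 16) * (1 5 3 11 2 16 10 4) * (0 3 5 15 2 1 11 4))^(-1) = (0 10 13 8 16 2 15 1 11 4 3)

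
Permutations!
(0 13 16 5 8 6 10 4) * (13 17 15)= (0 17 15 13 16 5 8 6 10 4)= [17, 1, 2, 3, 0, 8, 10, 7, 6, 9, 4, 11, 12, 16, 14, 13, 5, 15]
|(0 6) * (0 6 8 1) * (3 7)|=|(0 8 1)(3 7)|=6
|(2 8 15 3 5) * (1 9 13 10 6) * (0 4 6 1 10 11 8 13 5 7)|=14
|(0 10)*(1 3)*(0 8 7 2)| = 10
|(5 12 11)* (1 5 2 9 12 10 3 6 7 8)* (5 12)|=|(1 12 11 2 9 5 10 3 6 7 8)|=11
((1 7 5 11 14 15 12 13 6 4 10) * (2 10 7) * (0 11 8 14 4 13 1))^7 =(0 15 4 1 5 10 14 11 12 7 2 8)(6 13)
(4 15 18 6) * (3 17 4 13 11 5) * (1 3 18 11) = (1 3 17 4 15 11 5 18 6 13) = [0, 3, 2, 17, 15, 18, 13, 7, 8, 9, 10, 5, 12, 1, 14, 11, 16, 4, 6]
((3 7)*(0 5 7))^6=((0 5 7 3))^6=(0 7)(3 5)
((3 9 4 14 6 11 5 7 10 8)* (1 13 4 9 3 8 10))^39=(1 7 5 11 6 14 4 13)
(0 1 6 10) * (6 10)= (0 1 10)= [1, 10, 2, 3, 4, 5, 6, 7, 8, 9, 0]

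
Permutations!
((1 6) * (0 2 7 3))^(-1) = ((0 2 7 3)(1 6))^(-1) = (0 3 7 2)(1 6)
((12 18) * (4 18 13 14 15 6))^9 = (4 12 14 6 18 13 15)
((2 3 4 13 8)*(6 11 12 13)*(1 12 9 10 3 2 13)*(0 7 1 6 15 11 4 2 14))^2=(0 1 6 15 9 3 14 7 12 4 11 10 2)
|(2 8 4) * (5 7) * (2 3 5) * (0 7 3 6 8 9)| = 12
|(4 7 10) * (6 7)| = 4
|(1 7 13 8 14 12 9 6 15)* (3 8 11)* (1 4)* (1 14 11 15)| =|(1 7 13 15 4 14 12 9 6)(3 8 11)| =9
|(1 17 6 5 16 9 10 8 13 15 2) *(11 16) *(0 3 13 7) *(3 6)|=18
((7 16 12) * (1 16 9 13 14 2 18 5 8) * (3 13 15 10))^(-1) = (1 8 5 18 2 14 13 3 10 15 9 7 12 16)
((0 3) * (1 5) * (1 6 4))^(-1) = ((0 3)(1 5 6 4))^(-1) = (0 3)(1 4 6 5)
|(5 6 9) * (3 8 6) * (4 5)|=6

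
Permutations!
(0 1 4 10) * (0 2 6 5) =(0 1 4 10 2 6 5) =[1, 4, 6, 3, 10, 0, 5, 7, 8, 9, 2]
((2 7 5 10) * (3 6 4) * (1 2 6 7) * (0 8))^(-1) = ((0 8)(1 2)(3 7 5 10 6 4))^(-1) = (0 8)(1 2)(3 4 6 10 5 7)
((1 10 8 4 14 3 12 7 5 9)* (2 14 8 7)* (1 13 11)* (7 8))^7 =(1 13 5 4 10 11 9 7 8)(2 12 3 14)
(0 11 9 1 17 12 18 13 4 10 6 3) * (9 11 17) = (0 17 12 18 13 4 10 6 3)(1 9) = [17, 9, 2, 0, 10, 5, 3, 7, 8, 1, 6, 11, 18, 4, 14, 15, 16, 12, 13]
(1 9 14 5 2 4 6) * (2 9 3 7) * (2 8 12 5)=(1 3 7 8 12 5 9 14 2 4 6)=[0, 3, 4, 7, 6, 9, 1, 8, 12, 14, 10, 11, 5, 13, 2]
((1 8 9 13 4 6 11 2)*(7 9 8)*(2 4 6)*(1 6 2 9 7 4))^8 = (1 4 9 13 2 6 11) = ((1 4 9 13 2 6 11))^8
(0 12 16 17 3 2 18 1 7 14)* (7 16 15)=[12, 16, 18, 2, 4, 5, 6, 14, 8, 9, 10, 11, 15, 13, 0, 7, 17, 3, 1]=(0 12 15 7 14)(1 16 17 3 2 18)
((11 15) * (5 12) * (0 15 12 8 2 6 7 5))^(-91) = (0 15 11 12)(2 8 5 7 6)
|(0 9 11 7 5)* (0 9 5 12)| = |(0 5 9 11 7 12)| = 6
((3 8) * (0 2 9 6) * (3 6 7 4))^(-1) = (0 6 8 3 4 7 9 2)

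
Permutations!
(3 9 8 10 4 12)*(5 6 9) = (3 5 6 9 8 10 4 12) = [0, 1, 2, 5, 12, 6, 9, 7, 10, 8, 4, 11, 3]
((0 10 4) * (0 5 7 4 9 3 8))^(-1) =((0 10 9 3 8)(4 5 7))^(-1) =(0 8 3 9 10)(4 7 5)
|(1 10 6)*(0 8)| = |(0 8)(1 10 6)| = 6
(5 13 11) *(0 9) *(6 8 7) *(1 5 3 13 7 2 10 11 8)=[9, 5, 10, 13, 4, 7, 1, 6, 2, 0, 11, 3, 12, 8]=(0 9)(1 5 7 6)(2 10 11 3 13 8)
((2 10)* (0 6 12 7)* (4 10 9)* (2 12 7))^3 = ((0 6 7)(2 9 4 10 12))^3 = (2 10 9 12 4)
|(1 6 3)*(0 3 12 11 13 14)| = 8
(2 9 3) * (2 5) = (2 9 3 5) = [0, 1, 9, 5, 4, 2, 6, 7, 8, 3]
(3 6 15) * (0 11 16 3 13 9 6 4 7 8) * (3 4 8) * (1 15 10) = [11, 15, 2, 8, 7, 5, 10, 3, 0, 6, 1, 16, 12, 9, 14, 13, 4] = (0 11 16 4 7 3 8)(1 15 13 9 6 10)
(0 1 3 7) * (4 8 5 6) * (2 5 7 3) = (0 1 2 5 6 4 8 7) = [1, 2, 5, 3, 8, 6, 4, 0, 7]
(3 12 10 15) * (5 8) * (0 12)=(0 12 10 15 3)(5 8)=[12, 1, 2, 0, 4, 8, 6, 7, 5, 9, 15, 11, 10, 13, 14, 3]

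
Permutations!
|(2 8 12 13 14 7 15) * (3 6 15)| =|(2 8 12 13 14 7 3 6 15)| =9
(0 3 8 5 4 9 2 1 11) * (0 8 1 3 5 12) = [5, 11, 3, 1, 9, 4, 6, 7, 12, 2, 10, 8, 0] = (0 5 4 9 2 3 1 11 8 12)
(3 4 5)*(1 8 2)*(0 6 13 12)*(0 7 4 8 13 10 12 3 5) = (0 6 10 12 7 4)(1 13 3 8 2) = [6, 13, 1, 8, 0, 5, 10, 4, 2, 9, 12, 11, 7, 3]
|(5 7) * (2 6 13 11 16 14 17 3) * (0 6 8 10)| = 22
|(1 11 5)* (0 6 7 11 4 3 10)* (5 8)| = 10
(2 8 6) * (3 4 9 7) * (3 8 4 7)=(2 4 9 3 7 8 6)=[0, 1, 4, 7, 9, 5, 2, 8, 6, 3]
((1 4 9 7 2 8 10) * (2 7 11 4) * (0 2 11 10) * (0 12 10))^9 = (12)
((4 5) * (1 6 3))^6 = ((1 6 3)(4 5))^6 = (6)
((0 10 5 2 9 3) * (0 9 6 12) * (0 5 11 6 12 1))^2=((0 10 11 6 1)(2 12 5)(3 9))^2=(0 11 1 10 6)(2 5 12)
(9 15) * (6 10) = (6 10)(9 15) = [0, 1, 2, 3, 4, 5, 10, 7, 8, 15, 6, 11, 12, 13, 14, 9]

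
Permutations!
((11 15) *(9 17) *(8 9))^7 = ((8 9 17)(11 15))^7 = (8 9 17)(11 15)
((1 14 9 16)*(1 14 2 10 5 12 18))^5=((1 2 10 5 12 18)(9 16 14))^5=(1 18 12 5 10 2)(9 14 16)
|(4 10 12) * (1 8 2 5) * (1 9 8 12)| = |(1 12 4 10)(2 5 9 8)| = 4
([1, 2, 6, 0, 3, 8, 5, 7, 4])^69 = (0 8 2 3 5 1 4 6)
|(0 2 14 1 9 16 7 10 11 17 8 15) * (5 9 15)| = 40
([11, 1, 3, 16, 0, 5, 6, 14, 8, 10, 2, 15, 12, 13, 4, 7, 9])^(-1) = [4, 1, 10, 2, 14, 5, 6, 15, 8, 16, 9, 0, 12, 13, 7, 11, 3]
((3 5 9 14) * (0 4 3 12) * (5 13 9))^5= (0 14 13 4 12 9 3)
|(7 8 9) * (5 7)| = |(5 7 8 9)| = 4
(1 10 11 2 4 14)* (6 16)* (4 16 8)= (1 10 11 2 16 6 8 4 14)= [0, 10, 16, 3, 14, 5, 8, 7, 4, 9, 11, 2, 12, 13, 1, 15, 6]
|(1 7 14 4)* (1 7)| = |(4 7 14)| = 3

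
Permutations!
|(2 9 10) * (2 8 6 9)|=4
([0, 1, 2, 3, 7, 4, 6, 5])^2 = (4 5 7)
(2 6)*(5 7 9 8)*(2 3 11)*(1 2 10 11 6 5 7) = (1 2 5)(3 6)(7 9 8)(10 11) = [0, 2, 5, 6, 4, 1, 3, 9, 7, 8, 11, 10]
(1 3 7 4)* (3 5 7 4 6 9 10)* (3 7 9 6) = (1 5 9 10 7 3 4) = [0, 5, 2, 4, 1, 9, 6, 3, 8, 10, 7]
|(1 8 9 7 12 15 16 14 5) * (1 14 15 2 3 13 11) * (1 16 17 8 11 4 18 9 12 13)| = |(1 11 16 15 17 8 12 2 3)(4 18 9 7 13)(5 14)| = 90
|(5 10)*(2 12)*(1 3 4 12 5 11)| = |(1 3 4 12 2 5 10 11)| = 8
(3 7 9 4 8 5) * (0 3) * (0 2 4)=(0 3 7 9)(2 4 8 5)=[3, 1, 4, 7, 8, 2, 6, 9, 5, 0]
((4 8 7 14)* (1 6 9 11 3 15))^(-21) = ((1 6 9 11 3 15)(4 8 7 14))^(-21) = (1 11)(3 6)(4 14 7 8)(9 15)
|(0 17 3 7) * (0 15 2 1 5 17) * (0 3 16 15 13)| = 12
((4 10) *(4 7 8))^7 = (4 8 7 10)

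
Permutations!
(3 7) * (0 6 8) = (0 6 8)(3 7) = [6, 1, 2, 7, 4, 5, 8, 3, 0]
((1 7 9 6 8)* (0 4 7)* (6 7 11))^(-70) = (0 11 8)(1 4 6)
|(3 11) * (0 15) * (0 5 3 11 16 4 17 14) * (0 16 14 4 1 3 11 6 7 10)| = 28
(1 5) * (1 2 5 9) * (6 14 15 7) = (1 9)(2 5)(6 14 15 7) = [0, 9, 5, 3, 4, 2, 14, 6, 8, 1, 10, 11, 12, 13, 15, 7]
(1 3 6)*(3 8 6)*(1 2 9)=(1 8 6 2 9)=[0, 8, 9, 3, 4, 5, 2, 7, 6, 1]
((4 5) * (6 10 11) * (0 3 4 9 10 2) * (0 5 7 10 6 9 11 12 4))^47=((0 3)(2 5 11 9 6)(4 7 10 12))^47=(0 3)(2 11 6 5 9)(4 12 10 7)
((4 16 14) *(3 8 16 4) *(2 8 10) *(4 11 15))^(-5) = (2 8 16 14 3 10)(4 11 15)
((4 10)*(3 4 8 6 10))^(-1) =(3 4)(6 8 10) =((3 4)(6 10 8))^(-1)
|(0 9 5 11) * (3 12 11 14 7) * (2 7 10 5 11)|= 12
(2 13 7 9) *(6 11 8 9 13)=(2 6 11 8 9)(7 13)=[0, 1, 6, 3, 4, 5, 11, 13, 9, 2, 10, 8, 12, 7]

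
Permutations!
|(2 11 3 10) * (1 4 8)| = 12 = |(1 4 8)(2 11 3 10)|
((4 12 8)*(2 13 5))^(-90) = ((2 13 5)(4 12 8))^(-90) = (13)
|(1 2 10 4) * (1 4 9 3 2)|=|(2 10 9 3)|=4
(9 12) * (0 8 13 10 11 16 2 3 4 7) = (0 8 13 10 11 16 2 3 4 7)(9 12) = [8, 1, 3, 4, 7, 5, 6, 0, 13, 12, 11, 16, 9, 10, 14, 15, 2]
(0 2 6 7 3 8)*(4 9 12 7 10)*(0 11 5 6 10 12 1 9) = [2, 9, 10, 8, 0, 6, 12, 3, 11, 1, 4, 5, 7] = (0 2 10 4)(1 9)(3 8 11 5 6 12 7)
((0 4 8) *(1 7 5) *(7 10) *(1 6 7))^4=((0 4 8)(1 10)(5 6 7))^4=(10)(0 4 8)(5 6 7)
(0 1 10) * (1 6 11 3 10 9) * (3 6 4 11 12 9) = (0 4 11 6 12 9 1 3 10) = [4, 3, 2, 10, 11, 5, 12, 7, 8, 1, 0, 6, 9]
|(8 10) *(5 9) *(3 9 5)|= 2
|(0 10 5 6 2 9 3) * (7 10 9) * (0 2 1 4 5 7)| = |(0 9 3 2)(1 4 5 6)(7 10)| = 4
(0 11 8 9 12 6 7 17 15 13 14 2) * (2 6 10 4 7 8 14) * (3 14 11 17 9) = [17, 1, 0, 14, 7, 5, 8, 9, 3, 12, 4, 11, 10, 2, 6, 13, 16, 15] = (0 17 15 13 2)(3 14 6 8)(4 7 9 12 10)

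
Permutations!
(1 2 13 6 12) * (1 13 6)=[0, 2, 6, 3, 4, 5, 12, 7, 8, 9, 10, 11, 13, 1]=(1 2 6 12 13)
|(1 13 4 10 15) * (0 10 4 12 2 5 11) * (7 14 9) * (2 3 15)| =15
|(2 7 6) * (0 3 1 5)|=|(0 3 1 5)(2 7 6)|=12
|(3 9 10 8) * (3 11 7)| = |(3 9 10 8 11 7)| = 6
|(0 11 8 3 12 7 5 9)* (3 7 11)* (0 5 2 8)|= |(0 3 12 11)(2 8 7)(5 9)|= 12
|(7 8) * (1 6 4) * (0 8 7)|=|(0 8)(1 6 4)|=6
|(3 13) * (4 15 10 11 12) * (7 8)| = 10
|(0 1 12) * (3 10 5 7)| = |(0 1 12)(3 10 5 7)| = 12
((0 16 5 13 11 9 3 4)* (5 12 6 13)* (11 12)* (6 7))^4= (0 3 11)(4 9 16)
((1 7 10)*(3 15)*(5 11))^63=(3 15)(5 11)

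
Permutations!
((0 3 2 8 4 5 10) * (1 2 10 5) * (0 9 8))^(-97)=(0 2 1 4 8 9 10 3)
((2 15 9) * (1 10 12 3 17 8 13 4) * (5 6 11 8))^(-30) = ((1 10 12 3 17 5 6 11 8 13 4)(2 15 9))^(-30) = (1 3 6 13 10 17 11 4 12 5 8)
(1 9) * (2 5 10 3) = [0, 9, 5, 2, 4, 10, 6, 7, 8, 1, 3] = (1 9)(2 5 10 3)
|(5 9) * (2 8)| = 2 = |(2 8)(5 9)|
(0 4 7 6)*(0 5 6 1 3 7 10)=(0 4 10)(1 3 7)(5 6)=[4, 3, 2, 7, 10, 6, 5, 1, 8, 9, 0]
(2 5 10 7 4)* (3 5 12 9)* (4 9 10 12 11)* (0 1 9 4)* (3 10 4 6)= (0 1 9 10 7 6 3 5 12 4 2 11)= [1, 9, 11, 5, 2, 12, 3, 6, 8, 10, 7, 0, 4]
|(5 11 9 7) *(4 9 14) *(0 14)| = 7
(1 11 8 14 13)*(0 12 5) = [12, 11, 2, 3, 4, 0, 6, 7, 14, 9, 10, 8, 5, 1, 13] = (0 12 5)(1 11 8 14 13)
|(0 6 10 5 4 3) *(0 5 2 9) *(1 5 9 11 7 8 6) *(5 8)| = 12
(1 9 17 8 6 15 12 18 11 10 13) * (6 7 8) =(1 9 17 6 15 12 18 11 10 13)(7 8) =[0, 9, 2, 3, 4, 5, 15, 8, 7, 17, 13, 10, 18, 1, 14, 12, 16, 6, 11]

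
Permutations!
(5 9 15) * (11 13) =(5 9 15)(11 13) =[0, 1, 2, 3, 4, 9, 6, 7, 8, 15, 10, 13, 12, 11, 14, 5]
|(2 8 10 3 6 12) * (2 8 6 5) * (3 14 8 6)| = 6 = |(2 3 5)(6 12)(8 10 14)|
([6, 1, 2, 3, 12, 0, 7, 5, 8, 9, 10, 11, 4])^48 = [0, 1, 2, 3, 4, 5, 6, 7, 8, 9, 10, 11, 12]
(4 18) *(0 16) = (0 16)(4 18) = [16, 1, 2, 3, 18, 5, 6, 7, 8, 9, 10, 11, 12, 13, 14, 15, 0, 17, 4]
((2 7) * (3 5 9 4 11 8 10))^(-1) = (2 7)(3 10 8 11 4 9 5)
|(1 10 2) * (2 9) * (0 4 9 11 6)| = |(0 4 9 2 1 10 11 6)| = 8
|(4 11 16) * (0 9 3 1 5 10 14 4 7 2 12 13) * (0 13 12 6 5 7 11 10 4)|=22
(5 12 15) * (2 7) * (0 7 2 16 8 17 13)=[7, 1, 2, 3, 4, 12, 6, 16, 17, 9, 10, 11, 15, 0, 14, 5, 8, 13]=(0 7 16 8 17 13)(5 12 15)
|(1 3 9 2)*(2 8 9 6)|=|(1 3 6 2)(8 9)|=4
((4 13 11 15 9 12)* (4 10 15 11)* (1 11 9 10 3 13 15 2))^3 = (1 12 4 2 9 13 10 11 3 15)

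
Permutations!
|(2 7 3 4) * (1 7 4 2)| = 5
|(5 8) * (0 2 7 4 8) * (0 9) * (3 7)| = |(0 2 3 7 4 8 5 9)| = 8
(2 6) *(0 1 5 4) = (0 1 5 4)(2 6) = [1, 5, 6, 3, 0, 4, 2]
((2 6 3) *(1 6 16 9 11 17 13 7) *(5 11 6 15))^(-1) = ((1 15 5 11 17 13 7)(2 16 9 6 3))^(-1) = (1 7 13 17 11 5 15)(2 3 6 9 16)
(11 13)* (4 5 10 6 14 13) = [0, 1, 2, 3, 5, 10, 14, 7, 8, 9, 6, 4, 12, 11, 13] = (4 5 10 6 14 13 11)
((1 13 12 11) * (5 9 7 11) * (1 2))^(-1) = ((1 13 12 5 9 7 11 2))^(-1) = (1 2 11 7 9 5 12 13)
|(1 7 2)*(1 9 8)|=5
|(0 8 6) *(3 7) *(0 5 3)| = |(0 8 6 5 3 7)| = 6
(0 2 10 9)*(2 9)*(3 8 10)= (0 9)(2 3 8 10)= [9, 1, 3, 8, 4, 5, 6, 7, 10, 0, 2]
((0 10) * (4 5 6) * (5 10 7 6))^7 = ((0 7 6 4 10))^7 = (0 6 10 7 4)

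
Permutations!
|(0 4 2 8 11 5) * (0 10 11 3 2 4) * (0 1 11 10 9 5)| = 6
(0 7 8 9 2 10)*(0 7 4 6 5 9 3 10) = (0 4 6 5 9 2)(3 10 7 8) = [4, 1, 0, 10, 6, 9, 5, 8, 3, 2, 7]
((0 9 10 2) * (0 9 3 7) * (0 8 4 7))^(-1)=((0 3)(2 9 10)(4 7 8))^(-1)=(0 3)(2 10 9)(4 8 7)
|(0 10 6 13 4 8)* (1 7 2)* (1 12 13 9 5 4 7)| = |(0 10 6 9 5 4 8)(2 12 13 7)| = 28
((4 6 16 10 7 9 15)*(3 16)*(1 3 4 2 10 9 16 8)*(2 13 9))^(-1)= (1 8 3)(2 16 7 10)(4 6)(9 13 15)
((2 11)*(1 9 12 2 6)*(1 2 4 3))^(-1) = (1 3 4 12 9)(2 6 11)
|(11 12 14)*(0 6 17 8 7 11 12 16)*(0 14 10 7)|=12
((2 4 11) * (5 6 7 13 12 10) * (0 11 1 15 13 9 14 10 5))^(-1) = (0 10 14 9 7 6 5 12 13 15 1 4 2 11)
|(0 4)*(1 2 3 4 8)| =6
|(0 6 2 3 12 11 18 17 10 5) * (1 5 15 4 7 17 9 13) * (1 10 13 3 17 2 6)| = 105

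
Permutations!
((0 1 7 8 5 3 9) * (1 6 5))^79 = (0 9 3 5 6)(1 7 8)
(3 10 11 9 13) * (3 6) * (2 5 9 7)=(2 5 9 13 6 3 10 11 7)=[0, 1, 5, 10, 4, 9, 3, 2, 8, 13, 11, 7, 12, 6]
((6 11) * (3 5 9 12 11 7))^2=(3 9 11 7 5 12 6)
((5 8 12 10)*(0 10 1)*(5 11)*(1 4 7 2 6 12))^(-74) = (0 8 11)(1 5 10)(2 6 12 4 7)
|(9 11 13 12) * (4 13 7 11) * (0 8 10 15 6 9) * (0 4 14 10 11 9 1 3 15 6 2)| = 12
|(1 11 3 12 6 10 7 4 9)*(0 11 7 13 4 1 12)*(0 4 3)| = 14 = |(0 11)(1 7)(3 4 9 12 6 10 13)|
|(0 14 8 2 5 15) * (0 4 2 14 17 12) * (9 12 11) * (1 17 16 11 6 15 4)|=60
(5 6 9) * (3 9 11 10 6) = [0, 1, 2, 9, 4, 3, 11, 7, 8, 5, 6, 10] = (3 9 5)(6 11 10)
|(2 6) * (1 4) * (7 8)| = |(1 4)(2 6)(7 8)| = 2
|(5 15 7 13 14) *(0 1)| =|(0 1)(5 15 7 13 14)| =10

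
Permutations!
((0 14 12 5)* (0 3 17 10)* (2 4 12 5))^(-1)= ((0 14 5 3 17 10)(2 4 12))^(-1)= (0 10 17 3 5 14)(2 12 4)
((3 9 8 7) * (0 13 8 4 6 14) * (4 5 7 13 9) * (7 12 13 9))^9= ((0 7 3 4 6 14)(5 12 13 8 9))^9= (0 4)(3 14)(5 9 8 13 12)(6 7)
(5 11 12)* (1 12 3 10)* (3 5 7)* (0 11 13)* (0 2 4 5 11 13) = [13, 12, 4, 10, 5, 0, 6, 3, 8, 9, 1, 11, 7, 2] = (0 13 2 4 5)(1 12 7 3 10)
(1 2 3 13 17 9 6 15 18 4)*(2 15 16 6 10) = (1 15 18 4)(2 3 13 17 9 10)(6 16) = [0, 15, 3, 13, 1, 5, 16, 7, 8, 10, 2, 11, 12, 17, 14, 18, 6, 9, 4]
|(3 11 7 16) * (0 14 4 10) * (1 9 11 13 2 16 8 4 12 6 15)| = 12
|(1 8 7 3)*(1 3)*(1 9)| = |(1 8 7 9)| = 4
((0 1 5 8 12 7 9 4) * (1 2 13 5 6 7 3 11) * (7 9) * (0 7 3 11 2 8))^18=((0 8 12 11 1 6 9 4 7 3 2 13 5))^18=(0 6 2 12 4 5 1 3 8 9 13 11 7)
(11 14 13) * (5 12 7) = (5 12 7)(11 14 13) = [0, 1, 2, 3, 4, 12, 6, 5, 8, 9, 10, 14, 7, 11, 13]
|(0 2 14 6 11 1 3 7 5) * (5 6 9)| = 5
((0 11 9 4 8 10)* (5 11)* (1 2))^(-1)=(0 10 8 4 9 11 5)(1 2)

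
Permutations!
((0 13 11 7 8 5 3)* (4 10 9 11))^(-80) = (13)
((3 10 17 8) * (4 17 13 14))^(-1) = ((3 10 13 14 4 17 8))^(-1) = (3 8 17 4 14 13 10)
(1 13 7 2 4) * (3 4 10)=(1 13 7 2 10 3 4)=[0, 13, 10, 4, 1, 5, 6, 2, 8, 9, 3, 11, 12, 7]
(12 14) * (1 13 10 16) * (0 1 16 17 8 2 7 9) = (0 1 13 10 17 8 2 7 9)(12 14) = [1, 13, 7, 3, 4, 5, 6, 9, 2, 0, 17, 11, 14, 10, 12, 15, 16, 8]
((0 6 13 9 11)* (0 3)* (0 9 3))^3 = (0 3)(6 9)(11 13)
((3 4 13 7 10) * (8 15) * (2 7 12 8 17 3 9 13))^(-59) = ((2 7 10 9 13 12 8 15 17 3 4))^(-59) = (2 15 9 4 8 10 3 12 7 17 13)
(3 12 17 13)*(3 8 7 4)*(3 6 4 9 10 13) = (3 12 17)(4 6)(7 9 10 13 8) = [0, 1, 2, 12, 6, 5, 4, 9, 7, 10, 13, 11, 17, 8, 14, 15, 16, 3]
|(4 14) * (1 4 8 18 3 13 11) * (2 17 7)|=24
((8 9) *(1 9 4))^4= (9)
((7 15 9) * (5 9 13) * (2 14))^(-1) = (2 14)(5 13 15 7 9) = ((2 14)(5 9 7 15 13))^(-1)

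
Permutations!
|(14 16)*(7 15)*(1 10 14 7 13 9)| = 8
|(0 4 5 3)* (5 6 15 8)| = 7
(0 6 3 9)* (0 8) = (0 6 3 9 8) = [6, 1, 2, 9, 4, 5, 3, 7, 0, 8]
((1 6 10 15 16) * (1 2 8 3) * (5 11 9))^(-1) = ((1 6 10 15 16 2 8 3)(5 11 9))^(-1) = (1 3 8 2 16 15 10 6)(5 9 11)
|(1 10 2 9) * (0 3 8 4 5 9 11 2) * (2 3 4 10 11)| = 9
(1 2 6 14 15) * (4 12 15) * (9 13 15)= (1 2 6 14 4 12 9 13 15)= [0, 2, 6, 3, 12, 5, 14, 7, 8, 13, 10, 11, 9, 15, 4, 1]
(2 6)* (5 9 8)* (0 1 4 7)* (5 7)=[1, 4, 6, 3, 5, 9, 2, 0, 7, 8]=(0 1 4 5 9 8 7)(2 6)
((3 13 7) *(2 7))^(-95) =((2 7 3 13))^(-95) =(2 7 3 13)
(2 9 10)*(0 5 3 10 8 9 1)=(0 5 3 10 2 1)(8 9)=[5, 0, 1, 10, 4, 3, 6, 7, 9, 8, 2]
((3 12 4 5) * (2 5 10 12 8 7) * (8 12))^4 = (2 4)(3 8)(5 10)(7 12)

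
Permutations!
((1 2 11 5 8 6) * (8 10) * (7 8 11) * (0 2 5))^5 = ((0 2 7 8 6 1 5 10 11))^5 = (0 1 2 5 7 10 8 11 6)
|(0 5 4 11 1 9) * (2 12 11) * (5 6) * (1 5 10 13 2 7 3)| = 13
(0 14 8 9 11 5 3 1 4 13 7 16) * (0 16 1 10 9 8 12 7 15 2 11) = [14, 4, 11, 10, 13, 3, 6, 1, 8, 0, 9, 5, 7, 15, 12, 2, 16] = (16)(0 14 12 7 1 4 13 15 2 11 5 3 10 9)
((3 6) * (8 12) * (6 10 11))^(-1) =(3 6 11 10)(8 12)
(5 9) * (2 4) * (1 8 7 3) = [0, 8, 4, 1, 2, 9, 6, 3, 7, 5] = (1 8 7 3)(2 4)(5 9)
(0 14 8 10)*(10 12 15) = (0 14 8 12 15 10) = [14, 1, 2, 3, 4, 5, 6, 7, 12, 9, 0, 11, 15, 13, 8, 10]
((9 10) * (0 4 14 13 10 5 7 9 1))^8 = (0 14 10)(1 4 13)(5 9 7)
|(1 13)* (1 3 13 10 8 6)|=4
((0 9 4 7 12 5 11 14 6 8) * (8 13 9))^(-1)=(0 8)(4 9 13 6 14 11 5 12 7)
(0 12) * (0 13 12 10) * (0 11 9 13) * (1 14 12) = (0 10 11 9 13 1 14 12) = [10, 14, 2, 3, 4, 5, 6, 7, 8, 13, 11, 9, 0, 1, 12]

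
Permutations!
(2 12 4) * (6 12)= [0, 1, 6, 3, 2, 5, 12, 7, 8, 9, 10, 11, 4]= (2 6 12 4)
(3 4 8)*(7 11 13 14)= (3 4 8)(7 11 13 14)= [0, 1, 2, 4, 8, 5, 6, 11, 3, 9, 10, 13, 12, 14, 7]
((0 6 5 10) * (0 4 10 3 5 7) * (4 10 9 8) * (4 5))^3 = ((10)(0 6 7)(3 4 9 8 5))^3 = (10)(3 8 4 5 9)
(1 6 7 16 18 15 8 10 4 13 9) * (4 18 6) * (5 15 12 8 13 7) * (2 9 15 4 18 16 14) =(1 18 12 8 10 16 6 5 4 7 14 2 9)(13 15) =[0, 18, 9, 3, 7, 4, 5, 14, 10, 1, 16, 11, 8, 15, 2, 13, 6, 17, 12]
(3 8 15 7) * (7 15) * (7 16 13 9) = (3 8 16 13 9 7) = [0, 1, 2, 8, 4, 5, 6, 3, 16, 7, 10, 11, 12, 9, 14, 15, 13]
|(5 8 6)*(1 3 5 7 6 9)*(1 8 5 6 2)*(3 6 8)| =12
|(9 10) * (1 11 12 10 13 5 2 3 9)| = |(1 11 12 10)(2 3 9 13 5)| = 20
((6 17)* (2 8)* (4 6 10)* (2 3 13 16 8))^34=(3 16)(4 17)(6 10)(8 13)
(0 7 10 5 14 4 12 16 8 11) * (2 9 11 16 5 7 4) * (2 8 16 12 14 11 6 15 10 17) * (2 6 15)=(0 4 14 8 12 5 11)(2 9 15 10 7 17 6)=[4, 1, 9, 3, 14, 11, 2, 17, 12, 15, 7, 0, 5, 13, 8, 10, 16, 6]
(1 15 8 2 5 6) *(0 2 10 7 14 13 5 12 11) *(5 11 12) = (0 2 5 6 1 15 8 10 7 14 13 11) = [2, 15, 5, 3, 4, 6, 1, 14, 10, 9, 7, 0, 12, 11, 13, 8]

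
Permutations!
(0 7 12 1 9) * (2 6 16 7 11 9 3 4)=[11, 3, 6, 4, 2, 5, 16, 12, 8, 0, 10, 9, 1, 13, 14, 15, 7]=(0 11 9)(1 3 4 2 6 16 7 12)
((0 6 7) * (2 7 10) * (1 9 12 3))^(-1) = (0 7 2 10 6)(1 3 12 9)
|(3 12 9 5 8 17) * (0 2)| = |(0 2)(3 12 9 5 8 17)| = 6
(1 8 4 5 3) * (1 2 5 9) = [0, 8, 5, 2, 9, 3, 6, 7, 4, 1] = (1 8 4 9)(2 5 3)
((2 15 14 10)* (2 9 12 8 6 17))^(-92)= (2 6 12 10 15 17 8 9 14)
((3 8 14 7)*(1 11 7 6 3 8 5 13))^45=((1 11 7 8 14 6 3 5 13))^45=(14)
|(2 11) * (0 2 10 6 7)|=6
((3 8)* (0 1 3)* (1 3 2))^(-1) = (0 8 3)(1 2)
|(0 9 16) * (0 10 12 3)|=6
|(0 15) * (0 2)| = 3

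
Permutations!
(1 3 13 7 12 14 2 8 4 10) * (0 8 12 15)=(0 8 4 10 1 3 13 7 15)(2 12 14)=[8, 3, 12, 13, 10, 5, 6, 15, 4, 9, 1, 11, 14, 7, 2, 0]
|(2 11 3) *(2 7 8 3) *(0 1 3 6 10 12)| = |(0 1 3 7 8 6 10 12)(2 11)| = 8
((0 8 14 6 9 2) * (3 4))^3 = ((0 8 14 6 9 2)(3 4))^3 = (0 6)(2 14)(3 4)(8 9)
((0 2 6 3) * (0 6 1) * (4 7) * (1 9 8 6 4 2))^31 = (0 1)(2 6 7 8 4 9 3)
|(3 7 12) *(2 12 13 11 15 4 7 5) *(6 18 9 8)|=20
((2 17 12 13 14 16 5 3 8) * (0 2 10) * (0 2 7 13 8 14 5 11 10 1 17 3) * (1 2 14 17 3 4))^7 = (17)(0 5 13 7)(10 11 16 14)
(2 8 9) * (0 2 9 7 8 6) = [2, 1, 6, 3, 4, 5, 0, 8, 7, 9] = (9)(0 2 6)(7 8)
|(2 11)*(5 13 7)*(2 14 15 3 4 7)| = 9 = |(2 11 14 15 3 4 7 5 13)|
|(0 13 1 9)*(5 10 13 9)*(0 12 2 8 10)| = |(0 9 12 2 8 10 13 1 5)| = 9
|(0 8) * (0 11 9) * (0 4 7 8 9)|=6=|(0 9 4 7 8 11)|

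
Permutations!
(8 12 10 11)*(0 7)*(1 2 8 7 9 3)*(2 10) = (0 9 3 1 10 11 7)(2 8 12) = [9, 10, 8, 1, 4, 5, 6, 0, 12, 3, 11, 7, 2]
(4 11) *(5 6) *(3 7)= (3 7)(4 11)(5 6)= [0, 1, 2, 7, 11, 6, 5, 3, 8, 9, 10, 4]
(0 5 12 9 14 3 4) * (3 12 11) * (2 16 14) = (0 5 11 3 4)(2 16 14 12 9) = [5, 1, 16, 4, 0, 11, 6, 7, 8, 2, 10, 3, 9, 13, 12, 15, 14]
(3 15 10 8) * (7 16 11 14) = [0, 1, 2, 15, 4, 5, 6, 16, 3, 9, 8, 14, 12, 13, 7, 10, 11] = (3 15 10 8)(7 16 11 14)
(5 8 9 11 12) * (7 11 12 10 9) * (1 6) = (1 6)(5 8 7 11 10 9 12) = [0, 6, 2, 3, 4, 8, 1, 11, 7, 12, 9, 10, 5]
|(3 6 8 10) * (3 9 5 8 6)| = |(5 8 10 9)| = 4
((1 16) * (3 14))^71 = (1 16)(3 14)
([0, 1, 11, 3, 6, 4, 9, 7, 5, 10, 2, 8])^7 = [0, 1, 10, 3, 5, 8, 4, 7, 11, 6, 9, 2]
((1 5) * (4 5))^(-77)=((1 4 5))^(-77)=(1 4 5)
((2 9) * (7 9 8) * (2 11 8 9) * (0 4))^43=((0 4)(2 9 11 8 7))^43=(0 4)(2 8 9 7 11)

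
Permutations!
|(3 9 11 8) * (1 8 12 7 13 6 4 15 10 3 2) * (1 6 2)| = 22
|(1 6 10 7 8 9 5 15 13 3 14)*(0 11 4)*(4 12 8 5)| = 18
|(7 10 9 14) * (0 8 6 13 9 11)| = 9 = |(0 8 6 13 9 14 7 10 11)|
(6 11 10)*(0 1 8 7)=(0 1 8 7)(6 11 10)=[1, 8, 2, 3, 4, 5, 11, 0, 7, 9, 6, 10]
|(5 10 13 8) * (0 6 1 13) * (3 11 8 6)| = 6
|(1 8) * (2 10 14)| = |(1 8)(2 10 14)| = 6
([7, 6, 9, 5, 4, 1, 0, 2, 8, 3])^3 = (0 9 1 7 3 6 2 5)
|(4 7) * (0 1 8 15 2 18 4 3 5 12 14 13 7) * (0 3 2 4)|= 13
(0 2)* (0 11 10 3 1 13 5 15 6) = (0 2 11 10 3 1 13 5 15 6) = [2, 13, 11, 1, 4, 15, 0, 7, 8, 9, 3, 10, 12, 5, 14, 6]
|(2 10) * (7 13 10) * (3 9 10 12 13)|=|(2 7 3 9 10)(12 13)|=10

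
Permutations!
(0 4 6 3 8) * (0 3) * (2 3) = (0 4 6)(2 3 8) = [4, 1, 3, 8, 6, 5, 0, 7, 2]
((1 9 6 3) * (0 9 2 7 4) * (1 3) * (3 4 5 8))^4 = (0 2 3 6 5)(1 8 9 7 4)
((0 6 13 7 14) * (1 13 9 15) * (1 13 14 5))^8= (0 14 1 5 7 13 15 9 6)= ((0 6 9 15 13 7 5 1 14))^8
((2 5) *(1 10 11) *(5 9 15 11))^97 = (1 11 15 9 2 5 10)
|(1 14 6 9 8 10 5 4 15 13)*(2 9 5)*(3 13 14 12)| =20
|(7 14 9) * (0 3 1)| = |(0 3 1)(7 14 9)| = 3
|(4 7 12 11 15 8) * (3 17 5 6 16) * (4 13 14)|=40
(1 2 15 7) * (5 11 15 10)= [0, 2, 10, 3, 4, 11, 6, 1, 8, 9, 5, 15, 12, 13, 14, 7]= (1 2 10 5 11 15 7)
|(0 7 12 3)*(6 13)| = |(0 7 12 3)(6 13)| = 4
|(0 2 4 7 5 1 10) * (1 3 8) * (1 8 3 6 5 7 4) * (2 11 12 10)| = 4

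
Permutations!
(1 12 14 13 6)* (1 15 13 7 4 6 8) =(1 12 14 7 4 6 15 13 8) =[0, 12, 2, 3, 6, 5, 15, 4, 1, 9, 10, 11, 14, 8, 7, 13]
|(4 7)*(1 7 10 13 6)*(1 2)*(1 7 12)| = 6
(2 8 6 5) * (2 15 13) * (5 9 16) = (2 8 6 9 16 5 15 13) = [0, 1, 8, 3, 4, 15, 9, 7, 6, 16, 10, 11, 12, 2, 14, 13, 5]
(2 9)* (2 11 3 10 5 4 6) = (2 9 11 3 10 5 4 6) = [0, 1, 9, 10, 6, 4, 2, 7, 8, 11, 5, 3]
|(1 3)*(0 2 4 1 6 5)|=|(0 2 4 1 3 6 5)|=7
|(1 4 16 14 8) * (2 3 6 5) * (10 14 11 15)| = 8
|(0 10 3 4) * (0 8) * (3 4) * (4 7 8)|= 4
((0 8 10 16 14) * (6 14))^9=(0 16)(6 8)(10 14)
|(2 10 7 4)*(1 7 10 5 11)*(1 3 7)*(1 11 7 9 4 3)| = |(1 11)(2 5 7 3 9 4)| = 6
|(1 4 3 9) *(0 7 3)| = 6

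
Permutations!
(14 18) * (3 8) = (3 8)(14 18) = [0, 1, 2, 8, 4, 5, 6, 7, 3, 9, 10, 11, 12, 13, 18, 15, 16, 17, 14]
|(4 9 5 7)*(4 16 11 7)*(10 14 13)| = 3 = |(4 9 5)(7 16 11)(10 14 13)|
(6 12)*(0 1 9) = (0 1 9)(6 12) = [1, 9, 2, 3, 4, 5, 12, 7, 8, 0, 10, 11, 6]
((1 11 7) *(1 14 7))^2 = ((1 11)(7 14))^2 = (14)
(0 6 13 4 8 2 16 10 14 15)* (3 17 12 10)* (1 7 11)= (0 6 13 4 8 2 16 3 17 12 10 14 15)(1 7 11)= [6, 7, 16, 17, 8, 5, 13, 11, 2, 9, 14, 1, 10, 4, 15, 0, 3, 12]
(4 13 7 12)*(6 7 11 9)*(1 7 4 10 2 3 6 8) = [0, 7, 3, 6, 13, 5, 4, 12, 1, 8, 2, 9, 10, 11] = (1 7 12 10 2 3 6 4 13 11 9 8)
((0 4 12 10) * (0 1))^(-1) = ((0 4 12 10 1))^(-1) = (0 1 10 12 4)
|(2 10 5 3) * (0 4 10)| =|(0 4 10 5 3 2)| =6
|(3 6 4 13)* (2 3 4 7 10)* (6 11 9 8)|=|(2 3 11 9 8 6 7 10)(4 13)|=8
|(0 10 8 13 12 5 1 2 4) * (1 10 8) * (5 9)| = 10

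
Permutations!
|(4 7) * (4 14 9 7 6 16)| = |(4 6 16)(7 14 9)| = 3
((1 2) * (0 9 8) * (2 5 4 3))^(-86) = (0 9 8)(1 2 3 4 5)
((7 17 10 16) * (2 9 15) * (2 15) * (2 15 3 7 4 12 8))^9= ((2 9 15 3 7 17 10 16 4 12 8))^9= (2 12 16 17 3 9 8 4 10 7 15)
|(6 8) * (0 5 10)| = |(0 5 10)(6 8)| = 6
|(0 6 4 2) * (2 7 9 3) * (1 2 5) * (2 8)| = 10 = |(0 6 4 7 9 3 5 1 8 2)|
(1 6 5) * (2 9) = (1 6 5)(2 9) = [0, 6, 9, 3, 4, 1, 5, 7, 8, 2]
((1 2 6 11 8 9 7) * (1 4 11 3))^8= ((1 2 6 3)(4 11 8 9 7))^8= (4 9 11 7 8)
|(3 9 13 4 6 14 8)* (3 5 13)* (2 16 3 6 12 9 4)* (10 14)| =|(2 16 3 4 12 9 6 10 14 8 5 13)| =12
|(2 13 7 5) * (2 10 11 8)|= 7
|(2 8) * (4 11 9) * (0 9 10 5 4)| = 4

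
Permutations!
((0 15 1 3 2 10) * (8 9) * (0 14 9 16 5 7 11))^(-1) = ((0 15 1 3 2 10 14 9 8 16 5 7 11))^(-1) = (0 11 7 5 16 8 9 14 10 2 3 1 15)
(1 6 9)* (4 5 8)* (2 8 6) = (1 2 8 4 5 6 9) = [0, 2, 8, 3, 5, 6, 9, 7, 4, 1]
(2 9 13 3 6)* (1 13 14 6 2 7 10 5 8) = (1 13 3 2 9 14 6 7 10 5 8) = [0, 13, 9, 2, 4, 8, 7, 10, 1, 14, 5, 11, 12, 3, 6]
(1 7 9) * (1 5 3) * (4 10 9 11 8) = (1 7 11 8 4 10 9 5 3) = [0, 7, 2, 1, 10, 3, 6, 11, 4, 5, 9, 8]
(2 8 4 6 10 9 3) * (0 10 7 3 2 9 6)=(0 10 6 7 3 9 2 8 4)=[10, 1, 8, 9, 0, 5, 7, 3, 4, 2, 6]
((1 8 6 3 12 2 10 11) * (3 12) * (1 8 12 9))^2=(1 2 11 6)(8 9 12 10)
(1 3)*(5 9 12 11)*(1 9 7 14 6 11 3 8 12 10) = [0, 8, 2, 9, 4, 7, 11, 14, 12, 10, 1, 5, 3, 13, 6] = (1 8 12 3 9 10)(5 7 14 6 11)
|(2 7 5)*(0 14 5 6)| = 6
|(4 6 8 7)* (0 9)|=|(0 9)(4 6 8 7)|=4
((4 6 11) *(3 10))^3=(11)(3 10)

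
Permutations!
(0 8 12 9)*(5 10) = (0 8 12 9)(5 10) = [8, 1, 2, 3, 4, 10, 6, 7, 12, 0, 5, 11, 9]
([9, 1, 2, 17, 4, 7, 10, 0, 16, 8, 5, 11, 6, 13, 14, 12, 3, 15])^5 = [17, 1, 2, 10, 4, 16, 9, 3, 12, 15, 8, 11, 0, 13, 14, 7, 6, 5]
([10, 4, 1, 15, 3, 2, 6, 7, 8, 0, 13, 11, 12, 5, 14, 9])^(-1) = [9, 2, 5, 4, 1, 13, 6, 7, 8, 15, 0, 11, 12, 10, 14, 3]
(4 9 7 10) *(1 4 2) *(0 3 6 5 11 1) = [3, 4, 0, 6, 9, 11, 5, 10, 8, 7, 2, 1] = (0 3 6 5 11 1 4 9 7 10 2)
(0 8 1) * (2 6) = (0 8 1)(2 6) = [8, 0, 6, 3, 4, 5, 2, 7, 1]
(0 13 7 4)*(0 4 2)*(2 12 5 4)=(0 13 7 12 5 4 2)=[13, 1, 0, 3, 2, 4, 6, 12, 8, 9, 10, 11, 5, 7]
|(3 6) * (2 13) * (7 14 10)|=|(2 13)(3 6)(7 14 10)|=6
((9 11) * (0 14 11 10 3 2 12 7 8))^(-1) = (0 8 7 12 2 3 10 9 11 14)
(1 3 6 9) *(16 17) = (1 3 6 9)(16 17) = [0, 3, 2, 6, 4, 5, 9, 7, 8, 1, 10, 11, 12, 13, 14, 15, 17, 16]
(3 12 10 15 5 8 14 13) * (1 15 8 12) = (1 15 5 12 10 8 14 13 3) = [0, 15, 2, 1, 4, 12, 6, 7, 14, 9, 8, 11, 10, 3, 13, 5]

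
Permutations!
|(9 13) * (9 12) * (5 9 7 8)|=6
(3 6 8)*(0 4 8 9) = (0 4 8 3 6 9) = [4, 1, 2, 6, 8, 5, 9, 7, 3, 0]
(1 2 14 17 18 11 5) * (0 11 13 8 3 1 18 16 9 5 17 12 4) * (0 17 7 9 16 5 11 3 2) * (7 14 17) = (0 3 1)(2 17 5 18 13 8)(4 7 9 11 14 12) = [3, 0, 17, 1, 7, 18, 6, 9, 2, 11, 10, 14, 4, 8, 12, 15, 16, 5, 13]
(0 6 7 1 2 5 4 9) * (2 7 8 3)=[6, 7, 5, 2, 9, 4, 8, 1, 3, 0]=(0 6 8 3 2 5 4 9)(1 7)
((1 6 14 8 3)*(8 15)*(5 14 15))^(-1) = (1 3 8 15 6)(5 14)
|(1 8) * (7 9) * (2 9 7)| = 2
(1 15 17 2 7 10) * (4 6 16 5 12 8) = (1 15 17 2 7 10)(4 6 16 5 12 8) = [0, 15, 7, 3, 6, 12, 16, 10, 4, 9, 1, 11, 8, 13, 14, 17, 5, 2]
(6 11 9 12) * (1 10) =(1 10)(6 11 9 12) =[0, 10, 2, 3, 4, 5, 11, 7, 8, 12, 1, 9, 6]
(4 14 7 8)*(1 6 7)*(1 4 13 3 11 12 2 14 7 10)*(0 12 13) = (0 12 2 14 4 7 8)(1 6 10)(3 11 13) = [12, 6, 14, 11, 7, 5, 10, 8, 0, 9, 1, 13, 2, 3, 4]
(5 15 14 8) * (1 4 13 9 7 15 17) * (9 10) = (1 4 13 10 9 7 15 14 8 5 17) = [0, 4, 2, 3, 13, 17, 6, 15, 5, 7, 9, 11, 12, 10, 8, 14, 16, 1]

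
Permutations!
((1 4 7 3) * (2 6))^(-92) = (7)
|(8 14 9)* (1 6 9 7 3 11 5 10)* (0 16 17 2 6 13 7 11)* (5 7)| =44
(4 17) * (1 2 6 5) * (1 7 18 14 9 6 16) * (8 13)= (1 2 16)(4 17)(5 7 18 14 9 6)(8 13)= [0, 2, 16, 3, 17, 7, 5, 18, 13, 6, 10, 11, 12, 8, 9, 15, 1, 4, 14]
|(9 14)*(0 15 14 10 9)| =|(0 15 14)(9 10)| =6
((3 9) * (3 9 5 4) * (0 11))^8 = ((0 11)(3 5 4))^8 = (11)(3 4 5)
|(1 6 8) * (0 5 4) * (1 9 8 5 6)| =|(0 6 5 4)(8 9)| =4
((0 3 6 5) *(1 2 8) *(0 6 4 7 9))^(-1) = ((0 3 4 7 9)(1 2 8)(5 6))^(-1) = (0 9 7 4 3)(1 8 2)(5 6)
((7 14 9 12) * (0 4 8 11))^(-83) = ((0 4 8 11)(7 14 9 12))^(-83) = (0 4 8 11)(7 14 9 12)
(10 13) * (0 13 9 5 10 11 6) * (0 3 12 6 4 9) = (0 13 11 4 9 5 10)(3 12 6) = [13, 1, 2, 12, 9, 10, 3, 7, 8, 5, 0, 4, 6, 11]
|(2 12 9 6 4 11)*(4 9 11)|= 6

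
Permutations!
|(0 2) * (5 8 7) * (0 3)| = 3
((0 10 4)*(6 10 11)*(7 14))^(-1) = (0 4 10 6 11)(7 14)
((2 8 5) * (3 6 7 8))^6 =((2 3 6 7 8 5))^6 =(8)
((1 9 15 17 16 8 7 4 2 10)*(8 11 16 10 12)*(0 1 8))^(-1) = ((0 1 9 15 17 10 8 7 4 2 12)(11 16))^(-1) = (0 12 2 4 7 8 10 17 15 9 1)(11 16)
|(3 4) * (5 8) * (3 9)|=6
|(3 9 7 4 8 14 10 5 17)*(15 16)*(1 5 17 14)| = 10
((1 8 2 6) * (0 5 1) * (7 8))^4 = (0 8 5 2 1 6 7)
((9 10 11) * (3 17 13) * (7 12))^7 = (3 17 13)(7 12)(9 10 11)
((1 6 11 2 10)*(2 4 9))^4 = ((1 6 11 4 9 2 10))^4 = (1 9 6 2 11 10 4)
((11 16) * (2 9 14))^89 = (2 14 9)(11 16)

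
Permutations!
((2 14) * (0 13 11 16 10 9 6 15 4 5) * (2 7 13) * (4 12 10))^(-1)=(0 5 4 16 11 13 7 14 2)(6 9 10 12 15)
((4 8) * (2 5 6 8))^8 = ((2 5 6 8 4))^8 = (2 8 5 4 6)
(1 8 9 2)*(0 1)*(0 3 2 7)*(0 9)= (0 1 8)(2 3)(7 9)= [1, 8, 3, 2, 4, 5, 6, 9, 0, 7]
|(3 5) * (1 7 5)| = 4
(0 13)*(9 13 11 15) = (0 11 15 9 13) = [11, 1, 2, 3, 4, 5, 6, 7, 8, 13, 10, 15, 12, 0, 14, 9]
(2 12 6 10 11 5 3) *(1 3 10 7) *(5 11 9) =(1 3 2 12 6 7)(5 10 9) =[0, 3, 12, 2, 4, 10, 7, 1, 8, 5, 9, 11, 6]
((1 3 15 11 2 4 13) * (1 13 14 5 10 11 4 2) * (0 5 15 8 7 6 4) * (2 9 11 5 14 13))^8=((0 14 15)(1 3 8 7 6 4 13 2 9 11)(5 10))^8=(0 15 14)(1 9 13 6 8)(2 4 7 3 11)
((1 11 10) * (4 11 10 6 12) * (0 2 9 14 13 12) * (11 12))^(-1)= (0 6 11 13 14 9 2)(1 10)(4 12)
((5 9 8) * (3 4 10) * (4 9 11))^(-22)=((3 9 8 5 11 4 10))^(-22)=(3 10 4 11 5 8 9)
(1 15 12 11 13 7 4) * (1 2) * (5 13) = (1 15 12 11 5 13 7 4 2) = [0, 15, 1, 3, 2, 13, 6, 4, 8, 9, 10, 5, 11, 7, 14, 12]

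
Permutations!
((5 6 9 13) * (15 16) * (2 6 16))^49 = (16)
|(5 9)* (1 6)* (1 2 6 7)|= 2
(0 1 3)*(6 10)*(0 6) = [1, 3, 2, 6, 4, 5, 10, 7, 8, 9, 0] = (0 1 3 6 10)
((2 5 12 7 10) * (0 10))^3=(0 5)(2 7)(10 12)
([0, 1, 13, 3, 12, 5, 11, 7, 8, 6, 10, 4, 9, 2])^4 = (13)(4 11 6 9 12)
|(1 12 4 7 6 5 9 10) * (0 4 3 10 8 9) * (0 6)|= |(0 4 7)(1 12 3 10)(5 6)(8 9)|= 12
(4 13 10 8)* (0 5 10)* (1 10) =[5, 10, 2, 3, 13, 1, 6, 7, 4, 9, 8, 11, 12, 0] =(0 5 1 10 8 4 13)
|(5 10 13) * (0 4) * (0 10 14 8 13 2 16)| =20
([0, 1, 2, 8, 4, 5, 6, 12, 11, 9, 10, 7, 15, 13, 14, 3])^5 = (3 15 12 7 11 8)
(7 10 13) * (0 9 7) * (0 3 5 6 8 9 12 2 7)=(0 12 2 7 10 13 3 5 6 8 9)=[12, 1, 7, 5, 4, 6, 8, 10, 9, 0, 13, 11, 2, 3]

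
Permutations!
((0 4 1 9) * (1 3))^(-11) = ((0 4 3 1 9))^(-11) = (0 9 1 3 4)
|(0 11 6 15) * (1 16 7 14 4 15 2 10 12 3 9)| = |(0 11 6 2 10 12 3 9 1 16 7 14 4 15)| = 14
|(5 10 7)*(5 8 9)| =5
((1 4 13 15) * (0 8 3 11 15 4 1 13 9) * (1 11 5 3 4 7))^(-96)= (1 7 13 15 11)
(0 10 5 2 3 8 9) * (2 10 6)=(0 6 2 3 8 9)(5 10)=[6, 1, 3, 8, 4, 10, 2, 7, 9, 0, 5]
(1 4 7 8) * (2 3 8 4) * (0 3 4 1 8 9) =(0 3 9)(1 2 4 7) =[3, 2, 4, 9, 7, 5, 6, 1, 8, 0]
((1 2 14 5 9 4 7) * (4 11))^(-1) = (1 7 4 11 9 5 14 2)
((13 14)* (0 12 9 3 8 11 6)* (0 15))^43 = (0 3 6 12 8 15 9 11)(13 14)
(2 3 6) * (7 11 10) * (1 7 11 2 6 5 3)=(1 7 2)(3 5)(10 11)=[0, 7, 1, 5, 4, 3, 6, 2, 8, 9, 11, 10]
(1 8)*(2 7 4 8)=(1 2 7 4 8)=[0, 2, 7, 3, 8, 5, 6, 4, 1]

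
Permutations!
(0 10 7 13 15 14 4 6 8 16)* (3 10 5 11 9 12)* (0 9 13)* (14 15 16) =(0 5 11 13 16 9 12 3 10 7)(4 6 8 14) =[5, 1, 2, 10, 6, 11, 8, 0, 14, 12, 7, 13, 3, 16, 4, 15, 9]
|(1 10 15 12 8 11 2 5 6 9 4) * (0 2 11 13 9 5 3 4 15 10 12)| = |(0 2 3 4 1 12 8 13 9 15)(5 6)| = 10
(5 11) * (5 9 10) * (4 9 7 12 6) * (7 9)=(4 7 12 6)(5 11 9 10)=[0, 1, 2, 3, 7, 11, 4, 12, 8, 10, 5, 9, 6]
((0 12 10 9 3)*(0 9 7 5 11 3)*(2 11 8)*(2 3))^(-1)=(0 9 3 8 5 7 10 12)(2 11)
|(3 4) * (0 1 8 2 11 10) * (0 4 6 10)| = |(0 1 8 2 11)(3 6 10 4)| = 20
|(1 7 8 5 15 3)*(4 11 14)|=|(1 7 8 5 15 3)(4 11 14)|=6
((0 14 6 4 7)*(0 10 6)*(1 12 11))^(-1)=(0 14)(1 11 12)(4 6 10 7)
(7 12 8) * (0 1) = (0 1)(7 12 8) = [1, 0, 2, 3, 4, 5, 6, 12, 7, 9, 10, 11, 8]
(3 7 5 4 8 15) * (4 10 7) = (3 4 8 15)(5 10 7) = [0, 1, 2, 4, 8, 10, 6, 5, 15, 9, 7, 11, 12, 13, 14, 3]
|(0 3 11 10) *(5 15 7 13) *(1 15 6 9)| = |(0 3 11 10)(1 15 7 13 5 6 9)| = 28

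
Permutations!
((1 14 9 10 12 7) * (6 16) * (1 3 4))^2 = (16)(1 9 12 3)(4 14 10 7)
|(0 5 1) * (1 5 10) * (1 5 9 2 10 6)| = |(0 6 1)(2 10 5 9)| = 12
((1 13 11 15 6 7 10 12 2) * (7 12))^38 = (1 15 2 11 12 13 6) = ((1 13 11 15 6 12 2)(7 10))^38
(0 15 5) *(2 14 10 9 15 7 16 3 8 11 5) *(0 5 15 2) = (0 7 16 3 8 11 15)(2 14 10 9) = [7, 1, 14, 8, 4, 5, 6, 16, 11, 2, 9, 15, 12, 13, 10, 0, 3]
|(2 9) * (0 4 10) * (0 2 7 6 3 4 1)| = |(0 1)(2 9 7 6 3 4 10)| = 14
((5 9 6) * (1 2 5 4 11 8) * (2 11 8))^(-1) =(1 8 4 6 9 5 2 11)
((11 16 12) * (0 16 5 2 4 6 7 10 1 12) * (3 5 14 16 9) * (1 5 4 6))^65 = (0 3 1 11 16 9 4 12 14)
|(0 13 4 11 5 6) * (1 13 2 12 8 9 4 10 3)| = 36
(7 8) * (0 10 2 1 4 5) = [10, 4, 1, 3, 5, 0, 6, 8, 7, 9, 2] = (0 10 2 1 4 5)(7 8)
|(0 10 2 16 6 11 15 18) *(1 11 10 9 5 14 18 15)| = 20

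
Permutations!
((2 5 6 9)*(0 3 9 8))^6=(0 8 6 5 2 9 3)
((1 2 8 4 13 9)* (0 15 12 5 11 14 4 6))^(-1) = (0 6 8 2 1 9 13 4 14 11 5 12 15)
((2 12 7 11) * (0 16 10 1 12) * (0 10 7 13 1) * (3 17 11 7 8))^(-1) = (0 10 2 11 17 3 8 16)(1 13 12)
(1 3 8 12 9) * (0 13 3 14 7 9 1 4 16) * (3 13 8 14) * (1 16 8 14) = [14, 3, 2, 1, 8, 5, 6, 9, 12, 4, 10, 11, 16, 13, 7, 15, 0] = (0 14 7 9 4 8 12 16)(1 3)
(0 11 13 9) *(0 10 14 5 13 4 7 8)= (0 11 4 7 8)(5 13 9 10 14)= [11, 1, 2, 3, 7, 13, 6, 8, 0, 10, 14, 4, 12, 9, 5]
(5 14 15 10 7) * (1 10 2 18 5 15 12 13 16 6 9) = [0, 10, 18, 3, 4, 14, 9, 15, 8, 1, 7, 11, 13, 16, 12, 2, 6, 17, 5] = (1 10 7 15 2 18 5 14 12 13 16 6 9)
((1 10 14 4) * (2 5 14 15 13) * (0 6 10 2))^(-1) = ((0 6 10 15 13)(1 2 5 14 4))^(-1) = (0 13 15 10 6)(1 4 14 5 2)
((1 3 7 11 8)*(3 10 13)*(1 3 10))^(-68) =((3 7 11 8)(10 13))^(-68) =(13)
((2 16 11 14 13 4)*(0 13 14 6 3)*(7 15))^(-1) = ((0 13 4 2 16 11 6 3)(7 15))^(-1) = (0 3 6 11 16 2 4 13)(7 15)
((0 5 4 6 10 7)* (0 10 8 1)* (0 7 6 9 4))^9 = (0 5)(1 8 6 10 7)(4 9)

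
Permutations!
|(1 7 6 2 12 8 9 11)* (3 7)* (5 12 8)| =8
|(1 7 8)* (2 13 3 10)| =|(1 7 8)(2 13 3 10)| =12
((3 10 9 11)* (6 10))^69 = ((3 6 10 9 11))^69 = (3 11 9 10 6)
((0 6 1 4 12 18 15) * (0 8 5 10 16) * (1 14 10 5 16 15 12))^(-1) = ((0 6 14 10 15 8 16)(1 4)(12 18))^(-1) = (0 16 8 15 10 14 6)(1 4)(12 18)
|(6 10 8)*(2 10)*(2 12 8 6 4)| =|(2 10 6 12 8 4)| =6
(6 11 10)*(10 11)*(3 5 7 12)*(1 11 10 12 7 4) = (1 11 10 6 12 3 5 4) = [0, 11, 2, 5, 1, 4, 12, 7, 8, 9, 6, 10, 3]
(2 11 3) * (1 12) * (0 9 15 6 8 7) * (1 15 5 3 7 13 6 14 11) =(0 9 5 3 2 1 12 15 14 11 7)(6 8 13) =[9, 12, 1, 2, 4, 3, 8, 0, 13, 5, 10, 7, 15, 6, 11, 14]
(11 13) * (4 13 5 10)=(4 13 11 5 10)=[0, 1, 2, 3, 13, 10, 6, 7, 8, 9, 4, 5, 12, 11]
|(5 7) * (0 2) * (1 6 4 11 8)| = 10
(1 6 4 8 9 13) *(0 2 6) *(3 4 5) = [2, 0, 6, 4, 8, 3, 5, 7, 9, 13, 10, 11, 12, 1] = (0 2 6 5 3 4 8 9 13 1)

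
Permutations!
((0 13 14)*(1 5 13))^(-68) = ((0 1 5 13 14))^(-68) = (0 5 14 1 13)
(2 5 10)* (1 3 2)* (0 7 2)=(0 7 2 5 10 1 3)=[7, 3, 5, 0, 4, 10, 6, 2, 8, 9, 1]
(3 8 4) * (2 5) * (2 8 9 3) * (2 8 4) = (2 5 4 8)(3 9) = [0, 1, 5, 9, 8, 4, 6, 7, 2, 3]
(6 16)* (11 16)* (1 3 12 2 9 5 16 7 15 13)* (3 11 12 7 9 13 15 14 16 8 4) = (1 11 9 5 8 4 3 7 14 16 6 12 2 13) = [0, 11, 13, 7, 3, 8, 12, 14, 4, 5, 10, 9, 2, 1, 16, 15, 6]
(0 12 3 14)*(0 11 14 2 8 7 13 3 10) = [12, 1, 8, 2, 4, 5, 6, 13, 7, 9, 0, 14, 10, 3, 11] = (0 12 10)(2 8 7 13 3)(11 14)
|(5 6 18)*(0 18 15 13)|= 6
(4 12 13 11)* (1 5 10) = (1 5 10)(4 12 13 11) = [0, 5, 2, 3, 12, 10, 6, 7, 8, 9, 1, 4, 13, 11]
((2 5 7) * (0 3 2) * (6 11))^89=(0 7 5 2 3)(6 11)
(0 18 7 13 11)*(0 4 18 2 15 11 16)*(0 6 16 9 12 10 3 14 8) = [2, 1, 15, 14, 18, 5, 16, 13, 0, 12, 3, 4, 10, 9, 8, 11, 6, 17, 7] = (0 2 15 11 4 18 7 13 9 12 10 3 14 8)(6 16)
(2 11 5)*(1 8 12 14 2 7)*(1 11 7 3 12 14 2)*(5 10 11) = (1 8 14)(2 7 5 3 12)(10 11) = [0, 8, 7, 12, 4, 3, 6, 5, 14, 9, 11, 10, 2, 13, 1]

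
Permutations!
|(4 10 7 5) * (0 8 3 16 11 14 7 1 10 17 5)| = 42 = |(0 8 3 16 11 14 7)(1 10)(4 17 5)|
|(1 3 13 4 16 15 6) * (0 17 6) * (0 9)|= |(0 17 6 1 3 13 4 16 15 9)|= 10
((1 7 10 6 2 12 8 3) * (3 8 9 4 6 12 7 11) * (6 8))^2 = ((1 11 3)(2 7 10 12 9 4 8 6))^2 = (1 3 11)(2 10 9 8)(4 6 7 12)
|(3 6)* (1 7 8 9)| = 4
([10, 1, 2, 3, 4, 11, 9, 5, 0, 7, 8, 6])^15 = [0, 1, 2, 3, 4, 5, 6, 7, 8, 9, 10, 11]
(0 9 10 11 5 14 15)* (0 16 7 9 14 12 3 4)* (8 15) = (0 14 8 15 16 7 9 10 11 5 12 3 4) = [14, 1, 2, 4, 0, 12, 6, 9, 15, 10, 11, 5, 3, 13, 8, 16, 7]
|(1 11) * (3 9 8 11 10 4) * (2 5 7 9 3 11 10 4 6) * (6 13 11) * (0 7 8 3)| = 36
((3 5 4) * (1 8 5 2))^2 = (1 5 3)(2 8 4)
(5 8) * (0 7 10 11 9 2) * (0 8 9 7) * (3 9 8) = (2 3 9)(5 8)(7 10 11) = [0, 1, 3, 9, 4, 8, 6, 10, 5, 2, 11, 7]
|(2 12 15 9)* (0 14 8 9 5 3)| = 9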